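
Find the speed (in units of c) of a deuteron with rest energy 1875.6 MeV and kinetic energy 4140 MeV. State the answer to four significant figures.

K = (γ−1)mc², so γ = 1 + 4140/1875.6 = 3.2073.
Then v/c = √(1 − γ⁻²) = √(1 − 0.0972122) = √0.9027878 = 0.9502.

0.9502c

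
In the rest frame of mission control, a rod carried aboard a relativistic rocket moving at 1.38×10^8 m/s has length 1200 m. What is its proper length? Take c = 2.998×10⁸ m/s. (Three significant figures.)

β = v/c = (1.38×10^8 m/s)/(2.998×10⁸ m/s) = 0.460307.
β² = 0.2118825, so γ = 1/√0.7881175 = 1.1264.
Proper length: L₀ = γ·L = 1.1264 × 1200 = 1350 m.

1350 m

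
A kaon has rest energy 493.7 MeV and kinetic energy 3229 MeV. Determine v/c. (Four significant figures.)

0.9912

K = (γ−1)mc², so γ = 1 + 3229/493.7 = 7.5404.
Then v/c = √(1 − γ⁻²) = √(1 − 0.0175878) = √0.9824122 = 0.9912.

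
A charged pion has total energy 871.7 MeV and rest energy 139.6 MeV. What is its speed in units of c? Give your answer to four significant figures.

Total energy E = γmc² gives γ = 871.7/139.6 = 6.2443.
Hence β = √(1 − 1/γ²) = √(1 − 0.0256468) = √0.9743532 = 0.9871.

0.9871c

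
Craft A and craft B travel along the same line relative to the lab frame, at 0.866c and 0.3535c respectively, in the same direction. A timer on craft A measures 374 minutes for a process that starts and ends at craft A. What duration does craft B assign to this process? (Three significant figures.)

Transform craft A's velocity into craft B's frame: (0.866 − 0.3535)/(1 − 0.866·0.3535) = 0.5125/0.693869, so the relative speed is 0.73861c.
γ for this relative speed: γ = 1/√(1 − 0.545545) = 1.4834.
The clock on craft A records proper time, so craft B measures Δt = γΔτ = 1.4834 × 374 = 555 minutes.

555 minutes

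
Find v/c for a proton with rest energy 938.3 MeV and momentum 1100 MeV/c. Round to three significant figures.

0.761

βγ = pc/(mc²) = 1100/938.3 = 1.1723.
Since γ² = 1 + (βγ)² = 2.37429, γ = √2.37429 = 1.54087, and β = (βγ)/γ = 1.1723/1.54087 = 0.761.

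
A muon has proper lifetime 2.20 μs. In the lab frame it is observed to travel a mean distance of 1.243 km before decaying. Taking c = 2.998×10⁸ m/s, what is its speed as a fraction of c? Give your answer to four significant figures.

Let x = d/(cτ) = 1243 m / (2.998×10⁸ m/s × 2.200×10^-6 s) = 1.8846. Since d = βγcτ, x = βγ = β/√(1−β²).
Solving: β² = x²/(1+x²) = 3.55172/4.55172 = 0.780303, so β = 0.8833.

0.8833c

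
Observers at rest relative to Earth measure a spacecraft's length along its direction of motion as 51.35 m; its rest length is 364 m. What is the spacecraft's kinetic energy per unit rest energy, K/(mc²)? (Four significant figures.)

6.089

Length contraction gives γ = L₀/L = 364/51.35 = 7.08861.
Since K = (γ−1)mc², K/(mc²) = 7.08861 − 1 = 6.089.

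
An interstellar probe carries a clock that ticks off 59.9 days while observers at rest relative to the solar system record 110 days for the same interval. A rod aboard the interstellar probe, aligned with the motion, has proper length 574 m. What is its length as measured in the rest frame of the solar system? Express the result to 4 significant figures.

312.6 m

γ = Δt/Δτ = 110/59.9 = 1.83639.
The rod contracts by the same γ: 574 m / 1.83639 = 312.6 m.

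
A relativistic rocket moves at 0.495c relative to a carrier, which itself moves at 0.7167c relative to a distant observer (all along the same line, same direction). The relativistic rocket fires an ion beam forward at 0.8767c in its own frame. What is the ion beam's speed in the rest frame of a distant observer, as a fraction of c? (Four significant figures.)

0.9927c

Apply u = (u'+v)/(1+u'v) twice. Ion beam in the carrier frame: (0.8767+0.495)/(1+0.8767·0.495) = 1.3717/1.4339665 = 0.95658c.
That velocity, transformed to the rest frame of a distant observer: (0.95658+0.7167)/(1+0.95658·0.7167) = 1.67328/1.685580886 = 0.9927c.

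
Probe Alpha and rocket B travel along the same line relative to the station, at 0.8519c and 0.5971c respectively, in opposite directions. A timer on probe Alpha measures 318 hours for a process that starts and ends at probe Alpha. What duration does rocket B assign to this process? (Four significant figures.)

1142 hours

Speed of probe Alpha in rocket B's frame: u = (v_A + v_B)/(1 + v_A v_B/c²) = (0.8519 + 0.5971)/(1 + 0.8519×0.5971) = 1.449/1.50866949 = 0.96045; |u| = 0.96045c.
At |u| = 0.96045c, γ = (1 − 0.922464)^(−1/2) = 3.5913.
Probe Alpha's interval is proper; time dilation gives Δt_B = γΔτ = 3.5913 × 318 hours = 1142 hours.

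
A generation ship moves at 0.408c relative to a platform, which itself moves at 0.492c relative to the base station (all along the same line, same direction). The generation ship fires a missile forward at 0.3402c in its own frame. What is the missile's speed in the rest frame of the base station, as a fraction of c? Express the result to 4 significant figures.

0.8683c

Compose velocities in two stages. Stage 1 (into S'): u₁ = (0.3402+0.408)/(1+0.3402×0.408) = 0.65701.
Stage 2 (into S): u = (0.65701+0.492)/(1+0.65701×0.492) = 0.86832, so the speed is 0.8683c.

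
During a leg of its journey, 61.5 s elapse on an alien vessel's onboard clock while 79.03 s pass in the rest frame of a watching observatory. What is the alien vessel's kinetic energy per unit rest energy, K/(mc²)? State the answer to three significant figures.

0.285

The time-dilation ratio gives γ = 79.03/61.5 = 1.28504.
Since K = (γ−1)mc², K/(mc²) = 1.28504 − 1 = 0.285.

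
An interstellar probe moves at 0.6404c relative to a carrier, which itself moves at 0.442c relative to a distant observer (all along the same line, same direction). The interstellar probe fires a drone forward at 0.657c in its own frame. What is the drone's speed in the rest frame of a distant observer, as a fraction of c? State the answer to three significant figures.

0.965c

First combine the drone and interstellar probe (S''→S'): u₁ = (0.657 + 0.6404)/(1 + 0.657×0.6404) = 1.2974/1.4207428 = 0.91318.
Then combine with the carrier (S'→S): u = (0.91318 + 0.442)/(1 + 0.91318×0.442) = 1.35518/1.40362556 = 0.96549.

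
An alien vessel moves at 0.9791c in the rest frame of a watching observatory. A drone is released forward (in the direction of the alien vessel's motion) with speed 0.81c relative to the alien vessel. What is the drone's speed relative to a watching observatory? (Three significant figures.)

In units of c, u = (u' + v)/(1 + u'v) with u' = 0.81 and v = 0.9791.
Numerator: 0.81 + 0.9791 = 1.7891. Denominator: 1 + (0.81)(0.9791) = 1.793071.
u = 1.7891/1.793071 = 0.99779, so the speed is 0.998c.

0.998c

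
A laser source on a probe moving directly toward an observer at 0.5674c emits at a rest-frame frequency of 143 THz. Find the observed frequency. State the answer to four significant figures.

Relativistic Doppler (source moving toward): f_obs = f_src · √((1+β)/(1−β)).
With β = 0.5674: factor = √(1.5674/0.4326) = 1.9035.
f_obs = 143 × 1.9035 = 272.2 THz.

272.2 THz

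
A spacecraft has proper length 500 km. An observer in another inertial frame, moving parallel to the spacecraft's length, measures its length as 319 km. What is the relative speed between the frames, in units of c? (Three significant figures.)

0.770c

Length contraction gives γ = L₀/L = 500/319 = 1.5674.
β = √(1 − 1/γ²) = √0.592957 = 0.770.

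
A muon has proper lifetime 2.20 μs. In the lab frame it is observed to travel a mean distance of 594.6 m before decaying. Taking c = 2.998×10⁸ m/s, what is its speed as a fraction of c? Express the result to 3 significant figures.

0.670c

d = βγcτ ⇒ βγ = d/(cτ) = 594.6 m / (659.56 m) = 0.90151.
β = (βγ)/√(1+(βγ)²) = 0.90151/√1.81272 = 0.670.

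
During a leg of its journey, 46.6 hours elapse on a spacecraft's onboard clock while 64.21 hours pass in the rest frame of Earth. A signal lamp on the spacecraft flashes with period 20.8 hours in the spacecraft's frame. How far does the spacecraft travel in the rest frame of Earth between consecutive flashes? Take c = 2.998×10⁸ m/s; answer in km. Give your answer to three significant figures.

2.13×10^10 km

From Δt = γΔτ: γ = 64.21/46.6 = 1.3779.
β = √(1 − 1/γ²) = 0.68797. Lab-frame period = γτ = 1.3779×20.8 hours = 28.66 hours. Distance = βc × γτ = 0.68797 × 2.998×10⁸ m/s × 103176 s = 2.1280×10^13 m = 2.13×10^10 km.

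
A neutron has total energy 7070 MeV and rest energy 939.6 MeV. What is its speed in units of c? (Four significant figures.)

γ = E/(mc²) = 7070/939.6 = 7.5245.
β = √(1 − 1/γ²) = √(1 − 0.0176622) = √0.9823378 = 0.9911.

0.9911c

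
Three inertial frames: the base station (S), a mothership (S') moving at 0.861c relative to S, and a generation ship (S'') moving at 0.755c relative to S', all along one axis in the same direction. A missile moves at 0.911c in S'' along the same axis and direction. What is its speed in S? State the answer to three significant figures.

Compose velocities in two stages. Stage 1 (into S'): u₁ = (0.911+0.755)/(1+0.911×0.755) = 0.98708.
Stage 2 (into S): u = (0.98708+0.861)/(1+0.98708×0.861) = 0.99903, so the speed is 0.999c.

0.999c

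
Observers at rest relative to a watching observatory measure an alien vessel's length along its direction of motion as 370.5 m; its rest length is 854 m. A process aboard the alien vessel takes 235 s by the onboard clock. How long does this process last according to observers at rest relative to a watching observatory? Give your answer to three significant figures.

542 s

From L = L₀/γ: γ = 854/370.5 = 2.30499.
Δt = γΔτ = 2.30499 × 235 = 542 s.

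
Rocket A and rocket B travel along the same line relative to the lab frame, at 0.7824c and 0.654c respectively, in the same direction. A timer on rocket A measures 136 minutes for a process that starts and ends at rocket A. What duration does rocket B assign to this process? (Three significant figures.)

141 minutes

Speed of rocket A in rocket B's frame: u = (v_A − v_B)/(1 − v_A v_B/c²) = (0.7824 − 0.654)/(1 − 0.7824×0.654) = 0.1284/0.4883104 = 0.26295; |u| = 0.26295c.
γ for this relative speed: γ = 1/√(1 − 0.0691427) = 1.0365.
The clock on rocket A records proper time, so rocket B measures Δt = γΔτ = 1.0365 × 136 = 141 minutes.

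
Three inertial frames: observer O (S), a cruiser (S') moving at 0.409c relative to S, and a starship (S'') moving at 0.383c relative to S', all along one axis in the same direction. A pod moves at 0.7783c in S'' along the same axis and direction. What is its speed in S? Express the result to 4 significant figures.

0.9544c

Apply u = (u'+v)/(1+u'v) twice. Pod in the cruiser frame: (0.7783+0.383)/(1+0.7783·0.383) = 1.1613/1.2980889 = 0.89462c.
That velocity, transformed to the rest frame of observer O: (0.89462+0.409)/(1+0.89462·0.409) = 1.30362/1.36589958 = 0.9544c.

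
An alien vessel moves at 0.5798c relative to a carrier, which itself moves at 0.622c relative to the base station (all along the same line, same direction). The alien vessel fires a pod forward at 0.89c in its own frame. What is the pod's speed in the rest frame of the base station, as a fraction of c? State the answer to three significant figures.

Compose velocities in two stages. Stage 1 (into S'): u₁ = (0.89+0.5798)/(1+0.89×0.5798) = 0.96951.
Stage 2 (into S): u = (0.96951+0.622)/(1+0.96951×0.622) = 0.99281, so the speed is 0.993c.

0.993c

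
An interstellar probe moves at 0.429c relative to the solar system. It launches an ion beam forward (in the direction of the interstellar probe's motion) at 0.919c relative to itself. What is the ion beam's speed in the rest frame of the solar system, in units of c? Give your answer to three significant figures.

In units of c, u = (u' + v)/(1 + u'v) with u' = 0.919 and v = 0.429.
Numerator: 0.919 + 0.429 = 1.348. Denominator: 1 + (0.919)(0.429) = 1.394251.
u = 1.348/1.394251 = 0.96683, so the speed is 0.967c.

0.967c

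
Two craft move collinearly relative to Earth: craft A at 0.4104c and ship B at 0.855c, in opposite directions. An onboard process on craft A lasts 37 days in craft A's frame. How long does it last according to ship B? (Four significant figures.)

105.7 days

The velocity of craft A relative to ship B is (0.4104 + 0.855)c / (1 + 0.4104×0.855) = 0.93671c; relative speed 0.93671c.
At |u| = 0.93671c, γ = (1 − 0.877426)^(−1/2) = 2.8563.
Craft A's interval is proper; time dilation gives Δt_B = γΔτ = 2.8563 × 37 days = 105.7 days.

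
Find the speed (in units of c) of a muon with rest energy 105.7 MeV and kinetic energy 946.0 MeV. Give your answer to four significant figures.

0.9949c

K = (γ−1)mc², so γ = 1 + 946.0/105.7 = 9.9499.
Then v/c = √(1 − γ⁻²) = √(1 − 0.010101) = √0.989899 = 0.9949.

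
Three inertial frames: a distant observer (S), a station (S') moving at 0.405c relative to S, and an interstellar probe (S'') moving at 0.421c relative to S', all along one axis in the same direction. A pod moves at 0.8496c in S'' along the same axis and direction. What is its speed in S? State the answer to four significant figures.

Compose velocities in two stages. Stage 1 (into S'): u₁ = (0.8496+0.421)/(1+0.8496×0.421) = 0.93586.
Stage 2 (into S): u = (0.93586+0.405)/(1+0.93586×0.405) = 0.97233, so the speed is 0.9723c.

0.9723c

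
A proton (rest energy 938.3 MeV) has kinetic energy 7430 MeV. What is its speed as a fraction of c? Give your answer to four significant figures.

0.9937c

K = (γ−1)mc², so γ = 1 + 7430/938.3 = 8.9186.
Then v/c = √(1 − γ⁻²) = √(1 − 0.0125721) = √0.9874279 = 0.9937.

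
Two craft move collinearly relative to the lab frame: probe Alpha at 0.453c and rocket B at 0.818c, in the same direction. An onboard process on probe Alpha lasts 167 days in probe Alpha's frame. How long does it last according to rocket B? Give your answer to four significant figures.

205.0 days

Speed of probe Alpha in rocket B's frame: u = (v_A − v_B)/(1 − v_A v_B/c²) = (0.453 − 0.818)/(1 − 0.453×0.818) = −0.365/0.629446 = −0.57988; |u| = 0.57988c.
At |u| = 0.57988c, γ = (1 − 0.336261)^(−1/2) = 1.2274.
Probe Alpha's interval is proper; time dilation gives Δt_B = γΔτ = 1.2274 × 167 days = 205.0 days.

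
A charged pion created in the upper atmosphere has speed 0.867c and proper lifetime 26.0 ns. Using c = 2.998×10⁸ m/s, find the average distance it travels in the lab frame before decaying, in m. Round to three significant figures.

Lorentz factor: γ = (1 − 0.751689)^(−1/2) = 2.0068.
Lab-frame lifetime: Δt = γτ = 2.0068 × 26.0 ns = 52.177 ns.
Distance: d = vΔt = 0.867 × 2.998×10⁸ m/s × 5.2177×10^-8 s = 13.6 m.

13.6 m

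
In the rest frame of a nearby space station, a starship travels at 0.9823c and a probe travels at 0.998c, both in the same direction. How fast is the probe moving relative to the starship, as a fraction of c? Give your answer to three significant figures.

Transform to the starship's frame: u' = (u − v)/(1 − uv/c²).
u' = (0.998 − 0.9823)/(1 − 0.998×0.9823) = 0.0157/0.0196646 = 0.79839.
Speed in the starship's frame: 0.798c (in the same direction).

0.798c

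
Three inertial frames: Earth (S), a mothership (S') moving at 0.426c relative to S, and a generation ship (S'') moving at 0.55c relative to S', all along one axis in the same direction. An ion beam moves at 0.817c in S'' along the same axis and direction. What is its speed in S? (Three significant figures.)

Compose velocities in two stages. Stage 1 (into S'): u₁ = (0.817+0.55)/(1+0.817×0.55) = 0.94318.
Stage 2 (into S): u = (0.94318+0.426)/(1+0.94318×0.426) = 0.97673, so the speed is 0.977c.

0.977c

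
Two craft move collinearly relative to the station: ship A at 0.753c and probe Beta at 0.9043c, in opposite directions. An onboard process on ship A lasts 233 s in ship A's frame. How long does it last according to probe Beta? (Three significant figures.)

The velocity of ship A relative to probe Beta is (0.753 + 0.9043)c / (1 + 0.753×0.9043) = 0.98594c; relative speed 0.98594c.
γ for this relative speed: γ = 1/√(1 − 0.972078) = 5.9845.
Ship A's interval is proper; time dilation gives Δt_B = γΔτ = 5.9845 × 233 s = 1390 s.

1390 s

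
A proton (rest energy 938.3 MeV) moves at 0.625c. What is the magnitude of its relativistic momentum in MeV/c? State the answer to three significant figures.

With β = 0.625, γ = 1/√(1 − 0.625²) = 1/√0.609375 = 1.281.
Momentum: p = γβ·mc = 1.281 × 0.625 × 938.3 MeV/c = 751 MeV/c.

751 MeV/c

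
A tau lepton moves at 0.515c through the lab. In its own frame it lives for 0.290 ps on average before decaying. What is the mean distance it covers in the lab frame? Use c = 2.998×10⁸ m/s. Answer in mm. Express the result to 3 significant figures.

0.0522 mm

Lorentz factor: γ = (1 − 0.265225)^(−1/2) = 1.1666.
Lab-frame lifetime: Δt = γτ = 1.1666 × 0.290 ps = 0.33831 ps.
Distance: d = vΔt = 0.515 × 2.998×10⁸ m/s × 3.3831×10^-13 s = 5.22×10^-5 m = 0.0522 mm.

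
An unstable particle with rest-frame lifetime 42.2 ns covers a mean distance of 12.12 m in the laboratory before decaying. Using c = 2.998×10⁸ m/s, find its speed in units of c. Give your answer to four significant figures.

Let x = d/(cτ) = 12.12 m / (2.998×10⁸ m/s × 4.220×10^-8 s) = 0.95798. Since d = βγcτ, x = βγ = β/√(1−β²).
Solving: β² = x²/(1+x²) = 0.917726/1.917726 = 0.478549, so β = 0.6918.

0.6918c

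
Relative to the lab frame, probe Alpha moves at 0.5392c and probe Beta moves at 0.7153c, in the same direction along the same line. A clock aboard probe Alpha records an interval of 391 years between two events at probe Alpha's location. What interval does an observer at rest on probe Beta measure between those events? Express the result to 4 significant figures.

Speed of probe Alpha in probe Beta's frame: u = (v_A − v_B)/(1 − v_A v_B/c²) = (0.5392 − 0.7153)/(1 − 0.5392×0.7153) = −0.1761/0.61431024 = −0.28666; |u| = 0.28666c.
γ for this relative speed: γ = 1/√(1 − 0.082174) = 1.0438.
Probe Alpha's interval is proper; time dilation gives Δt_B = γΔτ = 1.0438 × 391 years = 408.1 years.

408.1 years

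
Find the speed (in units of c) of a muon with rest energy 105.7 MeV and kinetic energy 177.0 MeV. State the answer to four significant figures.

K = (γ−1)mc², so γ = 1 + 177.0/105.7 = 2.6746.
Then v/c = √(1 − γ⁻²) = √(1 − 0.139792) = √0.860208 = 0.9275.

0.9275c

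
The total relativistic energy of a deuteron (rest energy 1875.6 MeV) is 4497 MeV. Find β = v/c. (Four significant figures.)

0.9089

γ = E/(mc²) = 4497/1875.6 = 2.3976.
β = √(1 − 1/γ²) = √(1 − 0.173959) = √0.826041 = 0.9089.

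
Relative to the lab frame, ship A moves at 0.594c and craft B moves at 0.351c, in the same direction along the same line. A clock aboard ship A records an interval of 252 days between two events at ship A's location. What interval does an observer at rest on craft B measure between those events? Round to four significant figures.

264.8 days

Speed of ship A in craft B's frame: u = (v_A − v_B)/(1 − v_A v_B/c²) = (0.594 − 0.351)/(1 − 0.594×0.351) = 0.243/0.791506 = 0.30701; |u| = 0.30701c.
γ for this relative speed: γ = 1/√(1 − 0.0942551) = 1.0507.
Ship A's interval is proper; time dilation gives Δt_B = γΔτ = 1.0507 × 252 days = 264.8 days.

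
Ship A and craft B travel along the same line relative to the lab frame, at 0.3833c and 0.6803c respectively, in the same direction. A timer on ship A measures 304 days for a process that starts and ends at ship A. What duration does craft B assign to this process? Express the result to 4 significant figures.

332.0 days

Speed of ship A in craft B's frame: u = (v_A − v_B)/(1 − v_A v_B/c²) = (0.3833 − 0.6803)/(1 − 0.3833×0.6803) = −0.297/0.73924101 = −0.40176; |u| = 0.40176c.
γ for this relative speed: γ = 1/√(1 − 0.161411) = 1.092.
Ship A's interval is proper; time dilation gives Δt_B = γΔτ = 1.092 × 304 days = 332.0 days.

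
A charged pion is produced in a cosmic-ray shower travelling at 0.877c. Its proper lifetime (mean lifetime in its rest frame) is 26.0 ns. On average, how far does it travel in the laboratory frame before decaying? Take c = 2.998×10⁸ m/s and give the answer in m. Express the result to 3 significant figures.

14.2 m

With β = 0.877, γ = 1/√(1 − 0.877²) = 1/√0.230871 = 2.0812.
Lab-frame lifetime: Δt = γτ = 2.0812 × 26.0 ns = 54.111 ns.
Distance: d = vΔt = 0.877 × 2.998×10⁸ m/s × 5.4111×10^-8 s = 14.2 m.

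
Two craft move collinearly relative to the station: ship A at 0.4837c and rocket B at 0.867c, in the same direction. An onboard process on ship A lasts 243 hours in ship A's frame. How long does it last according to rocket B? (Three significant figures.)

324 hours

Transform ship A's velocity into rocket B's frame: (0.4837 − 0.867)/(1 − 0.4837·0.867) = −0.3833/0.5806321, so the relative speed is 0.66014c.
At |u| = 0.66014c, γ = (1 − 0.435785)^(−1/2) = 1.3313.
Ship A's interval is proper; time dilation gives Δt_B = γΔτ = 1.3313 × 243 hours = 324 hours.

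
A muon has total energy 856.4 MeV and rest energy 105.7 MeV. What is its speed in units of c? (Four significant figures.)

0.9924c

γ = E/(mc²) = 856.4/105.7 = 8.1022.
β = √(1 − 1/γ²) = √(1 − 0.0152333) = √0.9847667 = 0.9924.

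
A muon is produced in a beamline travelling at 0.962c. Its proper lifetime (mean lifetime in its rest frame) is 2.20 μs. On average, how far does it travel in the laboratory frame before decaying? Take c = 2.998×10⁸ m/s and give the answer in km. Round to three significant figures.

2.32 km

With β = 0.962, γ = 1/√(1 − 0.962²) = 1/√0.074556 = 3.6623.
Lab-frame lifetime: Δt = γτ = 3.6623 × 2.20 μs = 8.0571 μs.
Distance: d = vΔt = 0.962 × 2.998×10⁸ m/s × 8.0571×10^-6 s = 2320 m = 2.32 km.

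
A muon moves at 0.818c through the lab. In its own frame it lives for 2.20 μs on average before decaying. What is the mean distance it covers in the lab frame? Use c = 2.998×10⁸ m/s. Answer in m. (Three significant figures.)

938 m

Lorentz factor: γ = (1 − 0.669124)^(−1/2) = 1.7385.
Lab-frame lifetime: Δt = γτ = 1.7385 × 2.20 μs = 3.8247 μs.
Distance: d = vΔt = 0.818 × 2.998×10⁸ m/s × 3.8247×10^-6 s = 938 m.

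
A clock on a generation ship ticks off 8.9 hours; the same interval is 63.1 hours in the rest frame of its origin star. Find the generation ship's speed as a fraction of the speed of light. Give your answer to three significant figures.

γ = Δt/Δτ = 63.1/8.9 = 7.0899.
β = √(1 − 1/γ²) = √(1 − 0.0198939) = √0.9801061 = 0.990.

0.990c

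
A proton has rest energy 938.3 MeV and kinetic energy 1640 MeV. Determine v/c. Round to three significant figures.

γ = 1 + K/(mc²) = 1 + 1640/938.3 = 2.7478.
β = √(1 − 1/γ²) = √(1 − 0.132443) = √0.867557 = 0.931.

0.931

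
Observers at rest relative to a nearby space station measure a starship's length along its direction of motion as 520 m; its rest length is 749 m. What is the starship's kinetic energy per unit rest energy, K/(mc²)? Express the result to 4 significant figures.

From L = L₀/γ: γ = 749/520 = 1.44038.
Since K = (γ−1)mc², K/(mc²) = 1.44038 − 1 = 0.4404.

0.4404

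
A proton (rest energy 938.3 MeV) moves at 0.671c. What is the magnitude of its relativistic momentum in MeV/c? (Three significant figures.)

β² = 0.450241, so γ = 1/√0.549759 = 1.3487.
Momentum: p = γβ·mc = 1.3487 × 0.671 × 938.3 MeV/c = 849 MeV/c.

849 MeV/c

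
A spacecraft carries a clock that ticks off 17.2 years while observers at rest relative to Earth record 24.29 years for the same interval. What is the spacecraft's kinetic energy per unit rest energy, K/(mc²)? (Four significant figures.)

From Δt = γΔτ: γ = 24.29/17.2 = 1.41221.
Since K = (γ−1)mc², K/(mc²) = 1.41221 − 1 = 0.4122.

0.4122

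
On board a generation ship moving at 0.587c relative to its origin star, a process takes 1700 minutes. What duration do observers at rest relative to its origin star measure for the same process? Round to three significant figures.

With β = 0.587, γ = 1/√(1 − 0.587²) = 1/√0.655431 = 1.2352.
Time dilation: Δt = γ·Δτ = 1.2352 × 1700 = 2100 minutes.

2100 minutes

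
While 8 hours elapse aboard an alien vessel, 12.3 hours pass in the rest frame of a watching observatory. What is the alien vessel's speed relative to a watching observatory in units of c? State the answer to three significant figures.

γ = Δt/Δτ = 12.3/8 = 1.5375.
β = √(1 − 1/γ²) = √(1 − 0.423029) = √0.576971 = 0.760.

0.760c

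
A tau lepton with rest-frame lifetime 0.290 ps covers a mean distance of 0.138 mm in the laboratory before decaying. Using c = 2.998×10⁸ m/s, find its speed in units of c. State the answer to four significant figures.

0.8461c

Let x = d/(cτ) = 1.380×10^-4 m / (2.998×10⁸ m/s × 2.900×10^-13 s) = 1.5873. Since d = βγcτ, x = βγ = β/√(1−β²).
Solving: β² = x²/(1+x²) = 2.51952/3.51952 = 0.71587, so β = 0.8461.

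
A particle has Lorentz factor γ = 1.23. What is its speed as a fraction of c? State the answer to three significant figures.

0.582c

β = √(1 − 1/γ²) = √(1 − 1/1.5129) = √0.339018 = 0.582.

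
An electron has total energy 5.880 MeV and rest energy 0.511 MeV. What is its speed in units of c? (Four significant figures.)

0.9962c

Total energy E = γmc² gives γ = 5.880/0.511 = 11.507.
Hence β = √(1 − 1/γ²) = √(1 − 0.00755224) = √0.99244776 = 0.9962.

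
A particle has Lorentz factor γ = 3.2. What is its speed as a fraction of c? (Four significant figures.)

β = √(1 − 1/γ²) = √(1 − 1/10.24) = √0.902344 = 0.9499.

0.9499c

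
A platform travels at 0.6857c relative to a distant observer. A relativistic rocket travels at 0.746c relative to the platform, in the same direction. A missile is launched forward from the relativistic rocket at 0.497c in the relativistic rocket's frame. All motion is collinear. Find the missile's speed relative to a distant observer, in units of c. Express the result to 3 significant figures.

Apply u = (u'+v)/(1+u'v) twice. Missile in the platform frame: (0.497+0.746)/(1+0.497·0.746) = 1.243/1.370762 = 0.90679c.
That velocity, transformed to the rest frame of a distant observer: (0.90679+0.6857)/(1+0.90679·0.6857) = 1.59249/1.621785903 = 0.98194c.

0.982c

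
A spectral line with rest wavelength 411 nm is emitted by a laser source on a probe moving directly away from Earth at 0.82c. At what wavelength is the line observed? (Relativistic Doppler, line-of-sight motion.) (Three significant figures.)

Relativistic Doppler for wavelength: λ_obs = λ_src · √((1+β)/(1−β)).
With β = 0.82: factor = √(1.82/0.18) = 3.1798.
λ_obs = 411 × 3.1798 = 1310 nm.

1310 nm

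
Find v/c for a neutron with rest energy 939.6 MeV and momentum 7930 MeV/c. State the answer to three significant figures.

0.993

pc/(mc²) = 7930/939.6 = 8.4398 = βγ = β/√(1−β²).
So β² = x²/(1 + x²) with x = 8.4398: x² = 71.2302, β² = 71.2302/72.2302 = 0.986155, β = 0.993.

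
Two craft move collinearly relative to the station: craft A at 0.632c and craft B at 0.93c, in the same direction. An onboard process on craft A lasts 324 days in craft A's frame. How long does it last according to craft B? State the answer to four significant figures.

Speed of craft A in craft B's frame: u = (v_A − v_B)/(1 − v_A v_B/c²) = (0.632 − 0.93)/(1 − 0.632×0.93) = −0.298/0.41224 = −0.72288; |u| = 0.72288c.
γ for this relative speed: γ = 1/√(1 − 0.522555) = 1.4472.
Craft A's interval is proper; time dilation gives Δt_B = γΔτ = 1.4472 × 324 days = 468.9 days.

468.9 days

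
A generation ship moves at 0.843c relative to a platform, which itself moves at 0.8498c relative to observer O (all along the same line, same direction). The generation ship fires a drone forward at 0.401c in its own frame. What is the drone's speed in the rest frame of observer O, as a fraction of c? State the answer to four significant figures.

0.9941c

Apply u = (u'+v)/(1+u'v) twice. Drone in the platform frame: (0.401+0.843)/(1+0.401·0.843) = 1.244/1.338043 = 0.92972c.
That velocity, transformed to the rest frame of observer O: (0.92972+0.8498)/(1+0.92972·0.8498) = 1.77952/1.790076056 = 0.9941c.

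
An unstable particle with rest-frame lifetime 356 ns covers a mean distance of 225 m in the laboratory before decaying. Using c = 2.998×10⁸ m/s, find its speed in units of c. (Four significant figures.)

d = βγcτ ⇒ βγ = d/(cτ) = 225.0 m / (106.7288 m) = 2.1081.
β = (βγ)/√(1+(βγ)²) = 2.1081/√5.44409 = 0.9035.

0.9035c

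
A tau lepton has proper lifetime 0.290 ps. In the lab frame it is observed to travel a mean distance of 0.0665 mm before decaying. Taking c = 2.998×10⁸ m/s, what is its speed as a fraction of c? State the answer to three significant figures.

d = βγcτ ⇒ βγ = d/(cτ) = 6.650×10^-5 m / (8.6942×10^-5 m) = 0.76488.
β = (βγ)/√(1+(βγ)²) = 0.76488/√1.585041 = 0.608.

0.608c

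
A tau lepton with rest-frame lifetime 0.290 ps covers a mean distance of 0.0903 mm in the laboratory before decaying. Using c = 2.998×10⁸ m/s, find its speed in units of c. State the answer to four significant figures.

0.7204c

Lab distance = (lab lifetime)·v = γτ·βc, so βγ = d/(cτ) = 9.030×10^-5/(2.998×10⁸ × 2.900×10^-13) = 1.0386.
With βγ = 1.0386: γ² = 1 + (βγ)² = 2.07869, and β = (βγ)/γ = 1.0386/1.44177 = 0.7204.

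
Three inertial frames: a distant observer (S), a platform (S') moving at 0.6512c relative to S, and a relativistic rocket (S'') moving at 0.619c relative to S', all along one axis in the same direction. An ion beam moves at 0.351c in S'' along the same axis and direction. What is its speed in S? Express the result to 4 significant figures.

0.9534c

First combine the ion beam and relativistic rocket (S''→S'): u₁ = (0.351 + 0.619)/(1 + 0.351×0.619) = 0.97/1.217269 = 0.79687.
Then combine with the platform (S'→S): u = (0.79687 + 0.6512)/(1 + 0.79687×0.6512) = 1.44807/1.518921744 = 0.95335.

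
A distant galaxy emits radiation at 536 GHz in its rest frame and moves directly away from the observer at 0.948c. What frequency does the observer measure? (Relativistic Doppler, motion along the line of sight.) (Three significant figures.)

87.6 GHz

Relativistic Doppler (source moving away): f_obs = f_src · √((1−β)/(1+β)).
With β = 0.948: factor = √(0.052/1.948) = 0.16338.
f_obs = 536 × 0.16338 = 87.6 GHz.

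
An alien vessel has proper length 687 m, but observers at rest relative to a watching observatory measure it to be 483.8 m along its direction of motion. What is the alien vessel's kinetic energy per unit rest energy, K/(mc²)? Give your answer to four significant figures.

0.4200

γ = L₀/L = 687/483.8 = 1.42001.
K/(mc²) = γ − 1 = 1.42001 − 1 = 0.4200.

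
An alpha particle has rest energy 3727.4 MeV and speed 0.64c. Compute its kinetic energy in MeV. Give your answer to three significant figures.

1120 MeV

γ = 1/√(1 − β²) = 1/√(1 − 0.4096) = 1/√0.5904 = 1/0.768375 = 1.30145.
Kinetic energy: K = (γ − 1)mc² = (1.30145 − 1) × 3727.4 MeV = 0.30145 × 3727.4 = 1120 MeV.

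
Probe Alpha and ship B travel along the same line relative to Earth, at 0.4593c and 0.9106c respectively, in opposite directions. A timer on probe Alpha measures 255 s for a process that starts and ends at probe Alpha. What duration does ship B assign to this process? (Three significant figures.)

985 s

Speed of probe Alpha in ship B's frame: u = (v_A + v_B)/(1 + v_A v_B/c²) = (0.4593 + 0.9106)/(1 + 0.4593×0.9106) = 1.3699/1.41823858 = 0.96592; |u| = 0.96592c.
At |u| = 0.96592c, γ = (1 − 0.933001)^(−1/2) = 3.8634.
The clock on probe Alpha records proper time, so ship B measures Δt = γΔτ = 3.8634 × 255 = 985 s.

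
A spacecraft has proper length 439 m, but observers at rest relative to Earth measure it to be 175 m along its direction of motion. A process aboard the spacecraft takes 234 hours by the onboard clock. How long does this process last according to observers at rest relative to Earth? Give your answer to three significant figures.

From L = L₀/γ: γ = 439/175 = 2.50857.
Δt = γΔτ = 2.50857 × 234 = 587 hours.

587 hours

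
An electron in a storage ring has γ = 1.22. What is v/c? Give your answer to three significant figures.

0.573

β = √(1 − 1/γ²) = √(1 − 1/1.4884) = √0.328138 = 0.573.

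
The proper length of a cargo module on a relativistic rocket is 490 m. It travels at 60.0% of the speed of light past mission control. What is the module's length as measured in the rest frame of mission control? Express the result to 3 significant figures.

392 m

γ = 1/√(1 − β²) = 1/√(1 − 0.36) = 1/√0.64 = 1/0.8 = 1.25.
Length contraction: L = L₀/γ = 490/1.25 = 392 m.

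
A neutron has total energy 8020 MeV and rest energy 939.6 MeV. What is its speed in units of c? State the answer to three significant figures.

0.993c

γ = E/(mc²) = 8020/939.6 = 8.5355.
β = √(1 − 1/γ²) = √(1 − 0.0137259) = √0.9862741 = 0.993.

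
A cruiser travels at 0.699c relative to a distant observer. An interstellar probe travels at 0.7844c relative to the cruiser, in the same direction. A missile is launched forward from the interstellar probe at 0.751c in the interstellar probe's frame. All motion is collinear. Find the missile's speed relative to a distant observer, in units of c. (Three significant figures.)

First combine the missile and interstellar probe (S''→S'): u₁ = (0.751 + 0.7844)/(1 + 0.751×0.7844) = 1.5354/1.5890844 = 0.96622.
Then combine with the cruiser (S'→S): u = (0.96622 + 0.699)/(1 + 0.96622×0.699) = 1.66522/1.67538778 = 0.99393.

0.994c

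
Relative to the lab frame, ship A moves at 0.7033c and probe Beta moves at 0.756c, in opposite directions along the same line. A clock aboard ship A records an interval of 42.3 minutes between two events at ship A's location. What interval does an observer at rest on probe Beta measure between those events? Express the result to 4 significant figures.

139.2 minutes

The velocity of ship A relative to probe Beta is (0.7033 + 0.756)c / (1 + 0.7033×0.756) = 0.95274c; relative speed 0.95274c.
γ for this relative speed: γ = 1/√(1 − 0.907714) = 3.2918.
The clock on ship A records proper time, so probe Beta measures Δt = γΔτ = 3.2918 × 42.3 = 139.2 minutes.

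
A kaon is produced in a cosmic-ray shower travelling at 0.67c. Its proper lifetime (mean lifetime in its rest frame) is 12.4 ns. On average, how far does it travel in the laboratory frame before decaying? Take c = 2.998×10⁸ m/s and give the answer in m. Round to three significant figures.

γ = 1/√(1 − β²) = 1/√(1 − 0.4489) = 1/√0.5511 = 1/0.742361 = 1.3471.
Lab-frame lifetime: Δt = γτ = 1.3471 × 12.4 ns = 16.704 ns.
Distance: d = vΔt = 0.67 × 2.998×10⁸ m/s × 1.6704×10^-8 s = 3.36 m.

3.36 m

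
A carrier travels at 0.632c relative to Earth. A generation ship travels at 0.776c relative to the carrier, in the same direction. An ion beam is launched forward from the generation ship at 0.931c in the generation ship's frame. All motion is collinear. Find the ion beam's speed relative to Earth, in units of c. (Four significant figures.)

0.9980c

Apply u = (u'+v)/(1+u'v) twice. Ion beam in the carrier frame: (0.931+0.776)/(1+0.931·0.776) = 1.707/1.722456 = 0.99103c.
That velocity, transformed to the rest frame of Earth: (0.99103+0.632)/(1+0.99103·0.632) = 1.62303/1.62633096 = 0.99797c.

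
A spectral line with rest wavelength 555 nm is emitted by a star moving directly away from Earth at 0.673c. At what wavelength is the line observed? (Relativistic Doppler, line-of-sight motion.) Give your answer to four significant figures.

Relativistic Doppler for wavelength: λ_obs = λ_src · √((1+β)/(1−β)).
With β = 0.673: factor = √(1.673/0.327) = 2.2619.
λ_obs = 555 × 2.2619 = 1255 nm.

1255 nm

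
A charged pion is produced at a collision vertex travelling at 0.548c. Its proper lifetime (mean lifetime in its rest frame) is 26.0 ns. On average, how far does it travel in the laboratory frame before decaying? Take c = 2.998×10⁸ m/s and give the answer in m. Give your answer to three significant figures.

5.11 m

With β = 0.548, γ = 1/√(1 − 0.548²) = 1/√0.699696 = 1.1955.
Lab-frame lifetime: Δt = γτ = 1.1955 × 26.0 ns = 31.083 ns.
Distance: d = vΔt = 0.548 × 2.998×10⁸ m/s × 3.1083×10^-8 s = 5.11 m.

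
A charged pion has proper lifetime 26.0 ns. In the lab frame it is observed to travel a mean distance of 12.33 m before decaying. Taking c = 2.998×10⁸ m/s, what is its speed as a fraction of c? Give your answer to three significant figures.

0.845c

d = βγcτ ⇒ βγ = d/(cτ) = 12.33 m / (7.7948 m) = 1.5818.
β = (βγ)/√(1+(βγ)²) = 1.5818/√3.50209 = 0.845.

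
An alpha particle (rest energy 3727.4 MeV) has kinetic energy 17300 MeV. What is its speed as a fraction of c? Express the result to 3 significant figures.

γ = 1 + K/(mc²) = 1 + 17300/3727.4 = 5.6413.
β = √(1 − 1/γ²) = √(1 − 0.0314226) = √0.9685774 = 0.984.

0.984c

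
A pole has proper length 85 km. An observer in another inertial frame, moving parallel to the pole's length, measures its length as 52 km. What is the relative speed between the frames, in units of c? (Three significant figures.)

Length contraction gives γ = L₀/L = 85/52 = 1.6346.
β = √(1 − 1/γ²) = √0.625737 = 0.791.

0.791c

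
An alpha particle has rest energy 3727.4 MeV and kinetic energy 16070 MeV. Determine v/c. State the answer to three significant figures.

γ = 1 + K/(mc²) = 1 + 16070/3727.4 = 5.3113.
β = √(1 − 1/γ²) = √(1 − 0.0354485) = √0.9645515 = 0.982.

0.982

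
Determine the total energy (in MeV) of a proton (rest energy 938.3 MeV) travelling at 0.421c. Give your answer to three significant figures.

β² = 0.177241, so γ = 1/√0.822759 = 1.1025.
Total energy: E = γmc² = 1.1025 × 938.3 MeV = 1030 MeV.

1030 MeV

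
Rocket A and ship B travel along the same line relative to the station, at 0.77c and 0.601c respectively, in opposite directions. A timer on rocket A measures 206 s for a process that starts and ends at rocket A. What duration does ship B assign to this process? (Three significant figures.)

591 s

Transform rocket A's velocity into ship B's frame: (0.77 + 0.601)/(1 + 0.77·0.601) = 1.371/1.46277, so the relative speed is 0.93726c.
γ for this relative speed: γ = 1/√(1 − 0.878456) = 2.8684.
Rocket A's interval is proper; time dilation gives Δt_B = γΔτ = 2.8684 × 206 s = 591 s.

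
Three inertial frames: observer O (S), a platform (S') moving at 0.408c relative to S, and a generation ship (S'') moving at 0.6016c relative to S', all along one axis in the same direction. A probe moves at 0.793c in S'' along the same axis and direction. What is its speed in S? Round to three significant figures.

0.976c

First combine the probe and generation ship (S''→S'): u₁ = (0.793 + 0.6016)/(1 + 0.793×0.6016) = 1.3946/1.4770688 = 0.94417.
Then combine with the platform (S'→S): u = (0.94417 + 0.408)/(1 + 0.94417×0.408) = 1.35217/1.38522136 = 0.97614.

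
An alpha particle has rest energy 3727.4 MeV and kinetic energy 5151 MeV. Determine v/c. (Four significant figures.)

γ = 1 + K/(mc²) = 1 + 5151/3727.4 = 2.3819.
β = √(1 − 1/γ²) = √(1 − 0.17626) = √0.82374 = 0.9076.

0.9076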